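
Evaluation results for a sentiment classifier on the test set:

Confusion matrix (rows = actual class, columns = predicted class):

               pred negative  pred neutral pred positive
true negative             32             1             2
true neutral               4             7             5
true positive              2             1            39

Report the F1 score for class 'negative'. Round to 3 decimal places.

0.877

One-vs-rest for 'negative': TP = diagonal; FP = other classes predicted 'negative'; FN = 'negative' predicted as other.
F1 score = 2·TP/(2·TP+FP+FN).
negative: TP=32, FP=4+2=6, FN=1+2=3 → 64/73 = 0.8767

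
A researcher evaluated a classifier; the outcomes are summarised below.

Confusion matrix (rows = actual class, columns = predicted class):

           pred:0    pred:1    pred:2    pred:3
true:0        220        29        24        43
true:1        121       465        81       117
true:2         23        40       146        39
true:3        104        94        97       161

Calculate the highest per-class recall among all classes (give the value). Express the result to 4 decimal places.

Per-class recall (TP/(TP+FN)):
  0: TP=220, FN=29+24+43=96 → 220/316 = 0.69620
  1: TP=465, FN=121+81+117=319 → 465/784 = 0.59311
  2: TP=146, FN=23+40+39=102 → 146/248 = 0.58871
  3: TP=161, FN=104+94+97=295 → 161/456 = 0.35307
Highest is class '0' with recall = 0.6962.

0.6962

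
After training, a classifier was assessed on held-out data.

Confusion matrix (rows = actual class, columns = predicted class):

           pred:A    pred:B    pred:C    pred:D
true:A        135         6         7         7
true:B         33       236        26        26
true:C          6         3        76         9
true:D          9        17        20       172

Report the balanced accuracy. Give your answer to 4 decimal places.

Balanced accuracy = mean of per-class recall.
  A: recall = 135/155 = 0.87097
  B: recall = 236/321 = 0.73520
  C: recall = 76/94 = 0.80851
  D: recall = 172/218 = 0.78899
Mean = (0.87097 + 0.73520 + 0.80851 + 0.78899) / 4 = 0.8009

0.8009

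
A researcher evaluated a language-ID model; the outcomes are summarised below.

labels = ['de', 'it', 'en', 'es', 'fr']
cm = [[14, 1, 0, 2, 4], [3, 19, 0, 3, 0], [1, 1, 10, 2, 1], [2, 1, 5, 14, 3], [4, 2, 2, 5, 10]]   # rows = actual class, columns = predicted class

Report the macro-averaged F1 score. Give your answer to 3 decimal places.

Per-class F1 score (2·TP/(2·TP+FP+FN)):
  de: TP=14, FP=3+1+2+4=10, FN=1+0+2+4=7 → 28/45 = 0.6222
  it: TP=19, FP=1+1+1+2=5, FN=3+0+3+0=6 → 38/49 = 0.7755
  en: TP=10, FP=0+0+5+2=7, FN=1+1+2+1=5 → 20/32 = 0.6250
  es: TP=14, FP=2+3+2+5=12, FN=2+1+5+3=11 → 28/51 = 0.5490
  fr: TP=10, FP=4+0+1+3=8, FN=4+2+2+5=13 → 20/41 = 0.4878
Macro-F1 score = mean = (0.6222 + 0.7755 + 0.6250 + 0.5490 + 0.4878) / 5 = 0.612

0.612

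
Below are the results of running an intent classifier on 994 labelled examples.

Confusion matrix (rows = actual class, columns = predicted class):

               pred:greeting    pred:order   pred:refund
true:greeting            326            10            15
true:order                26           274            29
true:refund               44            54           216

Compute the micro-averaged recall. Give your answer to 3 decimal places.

Micro-averaging pools counts across classes: ΣTP=816, ΣFP=178, ΣFN=178.
Micro-recall = TP/(TP+FN) on pooled counts = 0.821 (equals overall accuracy in single-label multiclass).

0.821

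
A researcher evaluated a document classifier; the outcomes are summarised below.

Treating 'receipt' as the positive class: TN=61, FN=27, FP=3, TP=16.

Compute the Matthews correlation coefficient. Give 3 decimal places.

0.417

MCC = (TP·TN − FP·FN) / √((TP+FP)(TP+FN)(TN+FP)(TN+FN))
Numerator = 16·61 − 3·27 = 895
Denominator = √(19·43·64·88) = √4601344 = 2145.0744
MCC = 895 / 2145.0744 = 0.417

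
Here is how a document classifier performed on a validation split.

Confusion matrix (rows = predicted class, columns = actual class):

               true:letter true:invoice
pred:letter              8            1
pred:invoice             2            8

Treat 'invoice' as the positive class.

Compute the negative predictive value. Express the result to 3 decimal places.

NPV = TN/(TN+FN) = 8/(8+1) = 0.889

0.889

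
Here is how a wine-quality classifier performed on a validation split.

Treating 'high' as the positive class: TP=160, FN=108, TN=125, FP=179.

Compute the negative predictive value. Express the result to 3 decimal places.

NPV = TN/(TN+FN) = 125/(125+108) = 0.536

0.536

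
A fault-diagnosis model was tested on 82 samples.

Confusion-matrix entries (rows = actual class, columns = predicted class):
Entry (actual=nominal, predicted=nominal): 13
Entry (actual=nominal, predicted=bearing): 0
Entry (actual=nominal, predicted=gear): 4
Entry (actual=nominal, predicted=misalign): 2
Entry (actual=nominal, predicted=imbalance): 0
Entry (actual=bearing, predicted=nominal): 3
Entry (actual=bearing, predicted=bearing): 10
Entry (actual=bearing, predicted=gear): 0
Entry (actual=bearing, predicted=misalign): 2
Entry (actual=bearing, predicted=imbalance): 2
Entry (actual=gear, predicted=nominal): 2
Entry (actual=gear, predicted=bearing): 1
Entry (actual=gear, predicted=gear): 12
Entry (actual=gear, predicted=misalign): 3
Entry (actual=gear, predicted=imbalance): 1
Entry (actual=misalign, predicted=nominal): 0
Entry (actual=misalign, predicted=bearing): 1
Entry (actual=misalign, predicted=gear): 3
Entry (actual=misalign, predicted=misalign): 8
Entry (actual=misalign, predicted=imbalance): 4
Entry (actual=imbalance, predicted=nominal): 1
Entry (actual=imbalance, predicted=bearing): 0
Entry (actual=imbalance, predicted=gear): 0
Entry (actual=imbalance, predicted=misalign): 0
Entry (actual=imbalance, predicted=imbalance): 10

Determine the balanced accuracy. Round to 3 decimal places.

0.663

Balanced accuracy = mean of per-class recall.
  nominal: recall = 13/19 = 0.6842
  bearing: recall = 10/17 = 0.5882
  gear: recall = 12/19 = 0.6316
  misalign: recall = 8/16 = 0.5000
  imbalance: recall = 10/11 = 0.9091
Mean = (0.6842 + 0.5882 + 0.6316 + 0.5000 + 0.9091) / 5 = 0.663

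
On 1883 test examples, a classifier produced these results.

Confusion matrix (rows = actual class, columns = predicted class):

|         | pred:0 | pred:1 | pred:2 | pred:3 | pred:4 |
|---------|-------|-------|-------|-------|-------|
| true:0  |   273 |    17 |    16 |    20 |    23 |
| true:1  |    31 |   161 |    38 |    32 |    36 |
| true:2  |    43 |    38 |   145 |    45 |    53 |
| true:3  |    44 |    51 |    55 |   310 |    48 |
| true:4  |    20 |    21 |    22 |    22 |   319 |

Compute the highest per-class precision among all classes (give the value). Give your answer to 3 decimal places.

Per-class precision (TP/(TP+FP)):
  0: TP=273, FP=31+43+44+20=138 → 273/411 = 0.6642
  1: TP=161, FP=17+38+51+21=127 → 161/288 = 0.5590
  2: TP=145, FP=16+38+55+22=131 → 145/276 = 0.5254
  3: TP=310, FP=20+32+45+22=119 → 310/429 = 0.7226
  4: TP=319, FP=23+36+53+48=160 → 319/479 = 0.6660
Highest is class '3' with precision = 0.723.

0.723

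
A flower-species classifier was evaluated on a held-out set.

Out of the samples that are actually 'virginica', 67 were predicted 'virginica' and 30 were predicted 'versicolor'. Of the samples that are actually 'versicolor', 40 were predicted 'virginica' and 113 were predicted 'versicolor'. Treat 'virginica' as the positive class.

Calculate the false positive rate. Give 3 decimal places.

FPR = FP/(FP+TN) = 40/(40+113) = 0.261

0.261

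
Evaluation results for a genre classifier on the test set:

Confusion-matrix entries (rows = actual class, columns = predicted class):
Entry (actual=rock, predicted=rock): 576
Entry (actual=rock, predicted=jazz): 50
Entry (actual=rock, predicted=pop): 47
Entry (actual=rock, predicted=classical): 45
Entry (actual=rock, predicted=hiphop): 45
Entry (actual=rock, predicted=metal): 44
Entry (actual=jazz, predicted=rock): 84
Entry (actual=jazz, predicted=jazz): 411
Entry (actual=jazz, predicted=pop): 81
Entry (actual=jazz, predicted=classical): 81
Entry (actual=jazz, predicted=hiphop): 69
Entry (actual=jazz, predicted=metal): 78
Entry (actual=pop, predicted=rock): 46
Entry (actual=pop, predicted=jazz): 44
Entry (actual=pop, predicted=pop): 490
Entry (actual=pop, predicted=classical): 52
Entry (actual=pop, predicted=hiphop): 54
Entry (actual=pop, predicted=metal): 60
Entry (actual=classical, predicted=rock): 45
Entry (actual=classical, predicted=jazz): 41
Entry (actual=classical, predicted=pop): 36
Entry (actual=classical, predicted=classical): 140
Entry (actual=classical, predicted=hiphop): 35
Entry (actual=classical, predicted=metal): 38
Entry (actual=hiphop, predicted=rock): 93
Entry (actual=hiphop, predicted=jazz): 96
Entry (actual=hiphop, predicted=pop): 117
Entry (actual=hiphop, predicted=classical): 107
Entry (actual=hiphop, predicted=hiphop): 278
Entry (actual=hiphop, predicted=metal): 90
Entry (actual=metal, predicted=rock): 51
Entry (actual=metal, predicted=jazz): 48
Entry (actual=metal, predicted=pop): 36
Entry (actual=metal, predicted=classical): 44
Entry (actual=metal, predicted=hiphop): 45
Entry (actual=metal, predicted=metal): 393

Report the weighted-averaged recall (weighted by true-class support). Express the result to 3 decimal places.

0.559

Per-class recall (TP/(TP+FN)):
  rock: TP=576, FN=50+47+45+45+44=231 → 576/807 = 0.7138
  jazz: TP=411, FN=84+81+81+69+78=393 → 411/804 = 0.5112
  pop: TP=490, FN=46+44+52+54+60=256 → 490/746 = 0.6568
  classical: TP=140, FN=45+41+36+35+38=195 → 140/335 = 0.4179
  hiphop: TP=278, FN=93+96+117+107+90=503 → 278/781 = 0.3560
  metal: TP=393, FN=51+48+36+44+45=224 → 393/617 = 0.6370
Weighted-recall = Σ (supportᵢ/N)·recallᵢ with N=4090: (807/4090)·0.7138 + (804/4090)·0.5112 + (746/4090)·0.6568 + (335/4090)·0.4179 + (781/4090)·0.3560 + (617/4090)·0.6370 = 0.559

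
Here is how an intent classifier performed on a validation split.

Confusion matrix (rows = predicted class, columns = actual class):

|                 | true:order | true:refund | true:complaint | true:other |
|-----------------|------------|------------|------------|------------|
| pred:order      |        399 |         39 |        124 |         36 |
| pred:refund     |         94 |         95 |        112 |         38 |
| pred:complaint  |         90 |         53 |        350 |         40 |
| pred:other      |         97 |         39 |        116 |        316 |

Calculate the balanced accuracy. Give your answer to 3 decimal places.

Balanced accuracy = mean of per-class recall.
  order: recall = 399/680 = 0.5868
  refund: recall = 95/226 = 0.4204
  complaint: recall = 350/702 = 0.4986
  other: recall = 316/430 = 0.7349
Mean = (0.5868 + 0.4204 + 0.4986 + 0.7349) / 4 = 0.560

0.560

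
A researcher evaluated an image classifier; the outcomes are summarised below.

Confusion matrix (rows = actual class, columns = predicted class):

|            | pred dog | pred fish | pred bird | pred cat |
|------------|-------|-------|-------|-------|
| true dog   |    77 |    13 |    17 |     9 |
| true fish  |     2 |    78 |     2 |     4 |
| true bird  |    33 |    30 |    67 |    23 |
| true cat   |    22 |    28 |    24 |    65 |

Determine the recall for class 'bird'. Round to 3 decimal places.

Take TP from the diagonal, FP from the rest of the 'bird' prediction marginal, FN from the rest of the 'bird' actual marginal.
recall = TP/(TP+FN).
bird: TP=67, FN=33+30+23=86 → 67/153 = 0.4379

0.438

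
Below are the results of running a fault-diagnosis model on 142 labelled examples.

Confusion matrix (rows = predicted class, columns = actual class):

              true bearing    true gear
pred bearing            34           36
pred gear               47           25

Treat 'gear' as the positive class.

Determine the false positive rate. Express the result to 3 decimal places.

FPR = FP/(FP+TN) = 47/(47+34) = 0.580

0.580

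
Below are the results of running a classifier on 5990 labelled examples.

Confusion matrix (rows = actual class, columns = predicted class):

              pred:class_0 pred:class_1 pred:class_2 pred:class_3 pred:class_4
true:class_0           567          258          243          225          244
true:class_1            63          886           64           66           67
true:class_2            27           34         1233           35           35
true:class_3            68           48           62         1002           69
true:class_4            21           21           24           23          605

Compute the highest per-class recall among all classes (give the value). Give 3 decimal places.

0.904

Per-class recall (TP/(TP+FN)):
  class_0: TP=567, FN=258+243+225+244=970 → 567/1537 = 0.3689
  class_1: TP=886, FN=63+64+66+67=260 → 886/1146 = 0.7731
  class_2: TP=1233, FN=27+34+35+35=131 → 1233/1364 = 0.9040
  class_3: TP=1002, FN=68+48+62+69=247 → 1002/1249 = 0.8022
  class_4: TP=605, FN=21+21+24+23=89 → 605/694 = 0.8718
Highest is class 'class_2' with recall = 0.904.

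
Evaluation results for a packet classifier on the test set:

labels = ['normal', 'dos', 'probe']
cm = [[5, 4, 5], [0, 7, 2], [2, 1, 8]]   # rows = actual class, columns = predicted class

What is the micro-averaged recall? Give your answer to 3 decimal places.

Micro-averaging pools counts across classes: ΣTP=20, ΣFP=14, ΣFN=14.
Micro-recall = TP/(TP+FN) on pooled counts = 0.588 (equals overall accuracy in single-label multiclass).

0.588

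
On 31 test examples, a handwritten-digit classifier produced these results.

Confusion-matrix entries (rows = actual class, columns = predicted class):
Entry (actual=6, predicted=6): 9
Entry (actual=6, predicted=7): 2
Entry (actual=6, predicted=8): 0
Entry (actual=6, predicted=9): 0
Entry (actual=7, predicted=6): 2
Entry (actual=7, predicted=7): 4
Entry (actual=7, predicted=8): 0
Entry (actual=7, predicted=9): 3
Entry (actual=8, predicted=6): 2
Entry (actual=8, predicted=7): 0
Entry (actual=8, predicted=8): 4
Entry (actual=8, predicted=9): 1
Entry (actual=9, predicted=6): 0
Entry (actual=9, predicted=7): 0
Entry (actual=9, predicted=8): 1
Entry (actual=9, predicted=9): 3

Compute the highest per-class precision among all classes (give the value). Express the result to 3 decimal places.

0.800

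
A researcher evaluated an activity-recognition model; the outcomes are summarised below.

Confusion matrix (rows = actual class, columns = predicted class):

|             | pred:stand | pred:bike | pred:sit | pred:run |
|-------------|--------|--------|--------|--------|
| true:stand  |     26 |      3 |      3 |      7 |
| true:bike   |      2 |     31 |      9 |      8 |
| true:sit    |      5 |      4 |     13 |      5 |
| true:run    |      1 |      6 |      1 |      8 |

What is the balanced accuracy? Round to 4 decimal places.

0.5670

Balanced accuracy = mean of per-class recall.
  stand: recall = 26/39 = 0.66667
  bike: recall = 31/50 = 0.62000
  sit: recall = 13/27 = 0.48148
  run: recall = 8/16 = 0.50000
Mean = (0.66667 + 0.62000 + 0.48148 + 0.50000) / 4 = 0.5670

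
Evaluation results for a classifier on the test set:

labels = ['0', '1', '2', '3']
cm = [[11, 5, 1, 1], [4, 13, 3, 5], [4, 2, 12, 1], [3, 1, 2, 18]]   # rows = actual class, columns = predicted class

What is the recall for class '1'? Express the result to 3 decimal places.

0.520

Take TP from the diagonal, FP from the rest of the '1' prediction marginal, FN from the rest of the '1' actual marginal.
recall = TP/(TP+FN).
1: TP=13, FN=4+3+5=12 → 13/25 = 0.5200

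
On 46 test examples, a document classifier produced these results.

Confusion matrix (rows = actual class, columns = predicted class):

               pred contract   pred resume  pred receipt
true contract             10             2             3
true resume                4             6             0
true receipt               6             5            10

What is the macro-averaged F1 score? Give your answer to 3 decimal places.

Per-class F1 score (2·TP/(2·TP+FP+FN)):
  contract: TP=10, FP=4+6=10, FN=2+3=5 → 20/35 = 0.5714
  resume: TP=6, FP=2+5=7, FN=4+0=4 → 12/23 = 0.5217
  receipt: TP=10, FP=3+0=3, FN=6+5=11 → 20/34 = 0.5882
Macro-F1 score = mean = (0.5714 + 0.5217 + 0.5882) / 3 = 0.560

0.560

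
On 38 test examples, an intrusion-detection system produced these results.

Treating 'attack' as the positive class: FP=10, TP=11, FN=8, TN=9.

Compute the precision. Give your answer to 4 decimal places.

Precision = TP/(TP+FP) = 11/(11+10) = 11/21 = 0.5238

0.5238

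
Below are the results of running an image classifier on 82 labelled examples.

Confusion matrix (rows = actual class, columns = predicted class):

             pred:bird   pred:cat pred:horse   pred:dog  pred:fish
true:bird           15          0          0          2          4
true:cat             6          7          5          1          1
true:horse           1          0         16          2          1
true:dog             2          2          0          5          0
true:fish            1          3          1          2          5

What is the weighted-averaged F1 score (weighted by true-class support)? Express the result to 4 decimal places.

Per-class F1 score (2·TP/(2·TP+FP+FN)):
  bird: TP=15, FP=6+1+2+1=10, FN=0+0+2+4=6 → 30/46 = 0.65217
  cat: TP=7, FP=0+0+2+3=5, FN=6+5+1+1=13 → 14/32 = 0.43750
  horse: TP=16, FP=0+5+0+1=6, FN=1+0+2+1=4 → 32/42 = 0.76190
  dog: TP=5, FP=2+1+2+2=7, FN=2+2+0+0=4 → 10/21 = 0.47619
  fish: TP=5, FP=4+1+1+0=6, FN=1+3+1+2=7 → 10/23 = 0.43478
Weighted-F1 score = Σ (supportᵢ/N)·F1 scoreᵢ with N=82: (21/82)·0.65217 + (20/82)·0.43750 + (20/82)·0.76190 + (9/82)·0.47619 + (12/82)·0.43478 = 0.5754

0.5754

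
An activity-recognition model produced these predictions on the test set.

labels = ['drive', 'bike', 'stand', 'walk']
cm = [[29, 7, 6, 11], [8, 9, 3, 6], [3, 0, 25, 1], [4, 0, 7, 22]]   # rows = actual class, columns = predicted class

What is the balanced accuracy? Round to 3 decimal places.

Balanced accuracy = mean of per-class recall.
  drive: recall = 29/53 = 0.5472
  bike: recall = 9/26 = 0.3462
  stand: recall = 25/29 = 0.8621
  walk: recall = 22/33 = 0.6667
Mean = (0.5472 + 0.3462 + 0.8621 + 0.6667) / 4 = 0.606

0.606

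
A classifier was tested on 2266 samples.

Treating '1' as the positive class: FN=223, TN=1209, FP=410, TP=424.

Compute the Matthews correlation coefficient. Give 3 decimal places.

MCC = (TP·TN − FP·FN) / √((TP+FP)(TP+FN)(TN+FP)(TN+FN))
Numerator = 424·1209 − 410·223 = 421186
Denominator = √(834·647·1619·1432) = √1251008319984 = 1118484.8323
MCC = 421186 / 1118484.8323 = 0.377

0.377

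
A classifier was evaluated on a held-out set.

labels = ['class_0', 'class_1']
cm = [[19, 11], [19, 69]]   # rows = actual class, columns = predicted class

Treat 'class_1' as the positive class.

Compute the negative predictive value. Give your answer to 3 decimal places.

NPV = TN/(TN+FN) = 19/(19+19) = 0.500

0.500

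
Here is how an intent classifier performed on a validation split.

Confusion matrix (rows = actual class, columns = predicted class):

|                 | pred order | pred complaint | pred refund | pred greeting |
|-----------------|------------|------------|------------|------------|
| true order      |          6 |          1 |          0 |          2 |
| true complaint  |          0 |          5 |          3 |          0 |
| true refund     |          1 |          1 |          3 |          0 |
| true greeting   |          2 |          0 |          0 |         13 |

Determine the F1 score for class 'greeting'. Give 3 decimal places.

0.867

F1 score = 2·TP/(2·TP+FP+FN).
greeting: TP=13, FP=2+0+0=2, FN=2+0+0=2 → 26/30 = 0.8667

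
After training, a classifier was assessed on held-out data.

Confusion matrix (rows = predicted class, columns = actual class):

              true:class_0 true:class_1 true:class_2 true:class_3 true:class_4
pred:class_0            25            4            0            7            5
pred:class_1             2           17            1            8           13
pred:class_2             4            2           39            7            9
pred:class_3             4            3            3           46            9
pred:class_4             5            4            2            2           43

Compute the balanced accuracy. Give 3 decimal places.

Balanced accuracy = mean of per-class recall.
  class_0: recall = 25/40 = 0.6250
  class_1: recall = 17/30 = 0.5667
  class_2: recall = 39/45 = 0.8667
  class_3: recall = 46/70 = 0.6571
  class_4: recall = 43/79 = 0.5443
Mean = (0.6250 + 0.5667 + 0.8667 + 0.6571 + 0.5443) / 5 = 0.652

0.652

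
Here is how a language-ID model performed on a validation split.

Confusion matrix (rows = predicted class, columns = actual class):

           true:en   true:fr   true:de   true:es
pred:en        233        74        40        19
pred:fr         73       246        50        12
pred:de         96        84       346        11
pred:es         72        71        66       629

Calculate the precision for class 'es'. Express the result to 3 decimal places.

0.751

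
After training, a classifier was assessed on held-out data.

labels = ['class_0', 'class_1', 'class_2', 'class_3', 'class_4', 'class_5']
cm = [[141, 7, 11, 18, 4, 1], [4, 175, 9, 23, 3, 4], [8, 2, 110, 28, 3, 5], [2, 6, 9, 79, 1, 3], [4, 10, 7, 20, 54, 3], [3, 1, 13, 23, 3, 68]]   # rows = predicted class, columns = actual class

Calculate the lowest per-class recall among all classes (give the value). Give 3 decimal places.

0.414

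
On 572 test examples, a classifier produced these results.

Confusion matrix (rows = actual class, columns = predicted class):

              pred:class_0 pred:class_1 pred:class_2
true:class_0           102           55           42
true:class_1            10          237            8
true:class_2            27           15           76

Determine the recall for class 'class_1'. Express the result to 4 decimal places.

recall = TP/(TP+FN).
class_1: TP=237, FN=10+8=18 → 237/255 = 0.92941

0.9294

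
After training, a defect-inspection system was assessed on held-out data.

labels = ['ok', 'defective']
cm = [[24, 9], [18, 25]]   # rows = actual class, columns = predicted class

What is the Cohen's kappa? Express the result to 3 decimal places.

0.299

Observed agreement pₒ = trace/N = 49/76 = 0.6447
Expected agreement pₑ = Σ (rowᵢ·colᵢ)/N² = (33·42 + 43·34)/76² = 0.4931
κ = (pₒ − pₑ)/(1 − pₑ) = (0.6447 − 0.4931)/(1 − 0.4931) = 0.299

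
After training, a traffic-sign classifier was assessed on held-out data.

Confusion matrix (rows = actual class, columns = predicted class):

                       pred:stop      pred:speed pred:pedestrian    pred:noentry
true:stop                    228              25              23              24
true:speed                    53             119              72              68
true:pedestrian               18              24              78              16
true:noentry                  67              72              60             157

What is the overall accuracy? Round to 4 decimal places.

0.5272

Accuracy = trace / total = (228+119+78+157=582) / 1104 = 582/1104 = 0.5272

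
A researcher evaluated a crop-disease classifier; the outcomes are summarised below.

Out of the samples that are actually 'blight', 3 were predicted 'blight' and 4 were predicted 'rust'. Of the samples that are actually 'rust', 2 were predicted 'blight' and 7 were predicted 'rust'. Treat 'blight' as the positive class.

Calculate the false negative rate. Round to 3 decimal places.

0.571

FNR = FN/(FN+TP) = 4/(4+3) = 0.571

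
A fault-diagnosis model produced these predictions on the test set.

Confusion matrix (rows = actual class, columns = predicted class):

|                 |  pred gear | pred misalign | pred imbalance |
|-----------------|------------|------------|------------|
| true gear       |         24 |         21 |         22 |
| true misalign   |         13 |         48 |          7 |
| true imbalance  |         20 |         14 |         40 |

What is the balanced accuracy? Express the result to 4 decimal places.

Balanced accuracy = mean of per-class recall.
  gear: recall = 24/67 = 0.35821
  misalign: recall = 48/68 = 0.70588
  imbalance: recall = 40/74 = 0.54054
Mean = (0.35821 + 0.70588 + 0.54054) / 3 = 0.5349

0.5349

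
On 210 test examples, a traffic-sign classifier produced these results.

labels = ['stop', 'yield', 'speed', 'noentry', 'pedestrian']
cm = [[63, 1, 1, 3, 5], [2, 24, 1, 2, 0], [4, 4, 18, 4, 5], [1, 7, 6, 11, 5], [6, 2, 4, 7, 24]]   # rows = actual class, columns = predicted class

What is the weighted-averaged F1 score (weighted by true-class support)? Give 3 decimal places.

0.660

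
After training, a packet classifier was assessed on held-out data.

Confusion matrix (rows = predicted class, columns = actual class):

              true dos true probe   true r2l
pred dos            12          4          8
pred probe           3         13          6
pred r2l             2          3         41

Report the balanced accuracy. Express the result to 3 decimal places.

0.700

Balanced accuracy = mean of per-class recall.
  dos: recall = 12/17 = 0.7059
  probe: recall = 13/20 = 0.6500
  r2l: recall = 41/55 = 0.7455
Mean = (0.7059 + 0.6500 + 0.7455) / 3 = 0.700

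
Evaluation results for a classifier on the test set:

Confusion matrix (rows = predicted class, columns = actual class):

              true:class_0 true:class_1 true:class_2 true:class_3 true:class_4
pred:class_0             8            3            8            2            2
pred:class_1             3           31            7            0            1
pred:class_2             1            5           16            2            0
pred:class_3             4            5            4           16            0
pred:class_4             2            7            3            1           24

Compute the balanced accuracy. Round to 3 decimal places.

Balanced accuracy = mean of per-class recall.
  class_0: recall = 8/18 = 0.4444
  class_1: recall = 31/51 = 0.6078
  class_2: recall = 16/38 = 0.4211
  class_3: recall = 16/21 = 0.7619
  class_4: recall = 24/27 = 0.8889
Mean = (0.4444 + 0.6078 + 0.4211 + 0.7619 + 0.8889) / 5 = 0.625

0.625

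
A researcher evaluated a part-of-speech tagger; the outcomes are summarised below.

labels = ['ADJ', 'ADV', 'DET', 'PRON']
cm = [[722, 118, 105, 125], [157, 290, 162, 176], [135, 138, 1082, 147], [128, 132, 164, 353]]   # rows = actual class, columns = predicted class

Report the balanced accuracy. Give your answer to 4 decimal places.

0.5547

Balanced accuracy = mean of per-class recall.
  ADJ: recall = 722/1070 = 0.67477
  ADV: recall = 290/785 = 0.36943
  DET: recall = 1082/1502 = 0.72037
  PRON: recall = 353/777 = 0.45431
Mean = (0.67477 + 0.36943 + 0.72037 + 0.45431) / 4 = 0.5547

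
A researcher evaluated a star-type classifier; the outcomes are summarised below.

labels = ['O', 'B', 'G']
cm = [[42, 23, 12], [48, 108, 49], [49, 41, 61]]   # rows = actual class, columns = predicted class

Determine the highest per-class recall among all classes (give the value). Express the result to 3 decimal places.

0.545

Per-class recall (TP/(TP+FN)):
  O: TP=42, FN=23+12=35 → 42/77 = 0.5455
  B: TP=108, FN=48+49=97 → 108/205 = 0.5268
  G: TP=61, FN=49+41=90 → 61/151 = 0.4040
Highest is class 'O' with recall = 0.545.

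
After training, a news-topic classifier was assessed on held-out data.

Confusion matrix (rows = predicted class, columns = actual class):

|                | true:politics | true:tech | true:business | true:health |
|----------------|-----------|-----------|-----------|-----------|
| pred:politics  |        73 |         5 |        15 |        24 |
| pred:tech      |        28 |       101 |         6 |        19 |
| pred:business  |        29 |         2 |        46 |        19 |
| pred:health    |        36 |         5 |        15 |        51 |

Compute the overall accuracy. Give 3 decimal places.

Accuracy = trace / total = (73+101+46+51=271) / 474 = 271/474 = 0.572

0.572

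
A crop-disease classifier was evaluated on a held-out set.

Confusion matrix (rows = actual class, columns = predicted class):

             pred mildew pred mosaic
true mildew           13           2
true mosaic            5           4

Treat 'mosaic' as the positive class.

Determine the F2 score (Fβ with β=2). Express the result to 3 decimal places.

0.476

Fβ = (1+β²)·TP / ((1+β²)·TP + β²·FN + FP), with β²=4
= 5·4 / (5·4 + 4·5 + 2) = 0.476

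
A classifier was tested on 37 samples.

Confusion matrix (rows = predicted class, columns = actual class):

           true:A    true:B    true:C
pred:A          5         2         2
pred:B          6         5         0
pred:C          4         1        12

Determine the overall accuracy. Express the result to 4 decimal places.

0.5946

Accuracy = trace / total = (5+5+12=22) / 37 = 22/37 = 0.5946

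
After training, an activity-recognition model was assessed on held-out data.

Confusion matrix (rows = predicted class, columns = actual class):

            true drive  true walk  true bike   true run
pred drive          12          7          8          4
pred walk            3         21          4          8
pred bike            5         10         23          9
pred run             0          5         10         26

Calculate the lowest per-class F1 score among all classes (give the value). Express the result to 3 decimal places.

Per-class F1 score (2·TP/(2·TP+FP+FN)):
  drive: TP=12, FP=7+8+4=19, FN=3+5+0=8 → 24/51 = 0.4706
  walk: TP=21, FP=3+4+8=15, FN=7+10+5=22 → 42/79 = 0.5316
  bike: TP=23, FP=5+10+9=24, FN=8+4+10=22 → 46/92 = 0.5000
  run: TP=26, FP=0+5+10=15, FN=4+8+9=21 → 52/88 = 0.5909
Lowest is class 'drive' with F1 score = 0.471.

0.471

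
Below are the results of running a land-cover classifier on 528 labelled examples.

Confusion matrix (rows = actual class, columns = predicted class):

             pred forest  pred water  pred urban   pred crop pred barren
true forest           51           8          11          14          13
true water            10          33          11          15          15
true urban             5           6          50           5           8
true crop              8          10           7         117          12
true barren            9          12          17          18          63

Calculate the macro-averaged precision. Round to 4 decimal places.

0.5747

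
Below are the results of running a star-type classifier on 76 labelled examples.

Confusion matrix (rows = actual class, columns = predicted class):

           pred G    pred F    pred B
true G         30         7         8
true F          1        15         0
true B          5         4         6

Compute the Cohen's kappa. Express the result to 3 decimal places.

0.462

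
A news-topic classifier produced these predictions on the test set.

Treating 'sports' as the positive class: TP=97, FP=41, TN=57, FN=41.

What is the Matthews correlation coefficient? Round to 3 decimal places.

0.285

MCC = (TP·TN − FP·FN) / √((TP+FP)(TP+FN)(TN+FP)(TN+FN))
Numerator = 97·57 − 41·41 = 3848
Denominator = √(138·138·98·98) = √182898576 = 13524.0000
MCC = 3848 / 13524.0000 = 0.285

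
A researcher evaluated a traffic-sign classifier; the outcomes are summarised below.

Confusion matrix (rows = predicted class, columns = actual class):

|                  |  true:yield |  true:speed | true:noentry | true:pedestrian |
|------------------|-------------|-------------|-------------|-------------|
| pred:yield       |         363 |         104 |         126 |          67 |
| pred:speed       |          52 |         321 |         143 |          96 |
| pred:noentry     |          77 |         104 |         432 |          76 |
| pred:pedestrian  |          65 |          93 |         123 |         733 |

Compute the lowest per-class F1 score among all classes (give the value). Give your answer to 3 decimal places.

0.520

Per-class F1 score (2·TP/(2·TP+FP+FN)):
  yield: TP=363, FP=104+126+67=297, FN=52+77+65=194 → 726/1217 = 0.5965
  speed: TP=321, FP=52+143+96=291, FN=104+104+93=301 → 642/1234 = 0.5203
  noentry: TP=432, FP=77+104+76=257, FN=126+143+123=392 → 864/1513 = 0.5711
  pedestrian: TP=733, FP=65+93+123=281, FN=67+96+76=239 → 1466/1986 = 0.7382
Lowest is class 'speed' with F1 score = 0.520.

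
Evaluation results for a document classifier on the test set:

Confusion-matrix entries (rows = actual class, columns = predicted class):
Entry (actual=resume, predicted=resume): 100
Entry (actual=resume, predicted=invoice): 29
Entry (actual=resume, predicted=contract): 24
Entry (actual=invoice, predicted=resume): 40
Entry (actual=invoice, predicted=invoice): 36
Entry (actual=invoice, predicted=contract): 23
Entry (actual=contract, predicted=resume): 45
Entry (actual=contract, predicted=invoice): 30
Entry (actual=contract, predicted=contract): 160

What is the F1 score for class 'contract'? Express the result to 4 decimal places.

0.7240

One-vs-rest for 'contract': TP = diagonal; FP = other classes predicted 'contract'; FN = 'contract' predicted as other.
F1 score = 2·TP/(2·TP+FP+FN).
contract: TP=160, FP=24+23=47, FN=45+30=75 → 320/442 = 0.72398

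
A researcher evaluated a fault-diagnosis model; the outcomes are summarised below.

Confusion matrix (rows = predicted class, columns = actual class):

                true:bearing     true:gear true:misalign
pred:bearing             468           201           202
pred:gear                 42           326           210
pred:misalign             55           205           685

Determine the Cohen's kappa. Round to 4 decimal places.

Observed agreement pₒ = trace/N = 1479/2394 = 0.61779
Expected agreement pₑ = Σ (rowᵢ·colᵢ)/N² = (565·871 + 732·578 + 1097·945)/2394² = 0.34057
κ = (pₒ − pₑ)/(1 − pₑ) = (0.61779 − 0.34057)/(1 − 0.34057) = 0.4204

0.4204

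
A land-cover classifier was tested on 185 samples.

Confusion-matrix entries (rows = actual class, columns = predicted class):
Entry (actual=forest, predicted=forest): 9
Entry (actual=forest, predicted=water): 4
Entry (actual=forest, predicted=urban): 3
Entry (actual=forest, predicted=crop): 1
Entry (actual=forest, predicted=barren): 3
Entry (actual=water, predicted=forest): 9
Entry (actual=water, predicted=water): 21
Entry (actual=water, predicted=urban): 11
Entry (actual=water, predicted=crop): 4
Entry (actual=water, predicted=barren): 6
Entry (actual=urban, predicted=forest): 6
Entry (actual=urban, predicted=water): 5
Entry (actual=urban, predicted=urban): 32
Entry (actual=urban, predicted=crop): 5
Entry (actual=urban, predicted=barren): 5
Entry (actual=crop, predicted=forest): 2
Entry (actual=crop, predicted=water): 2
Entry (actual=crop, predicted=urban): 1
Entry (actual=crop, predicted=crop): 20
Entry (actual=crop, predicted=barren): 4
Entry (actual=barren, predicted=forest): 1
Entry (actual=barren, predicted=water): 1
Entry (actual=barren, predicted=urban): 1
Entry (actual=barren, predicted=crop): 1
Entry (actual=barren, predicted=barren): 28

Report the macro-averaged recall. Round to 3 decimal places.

Per-class recall (TP/(TP+FN)):
  forest: TP=9, FN=4+3+1+3=11 → 9/20 = 0.4500
  water: TP=21, FN=9+11+4+6=30 → 21/51 = 0.4118
  urban: TP=32, FN=6+5+5+5=21 → 32/53 = 0.6038
  crop: TP=20, FN=2+2+1+4=9 → 20/29 = 0.6897
  barren: TP=28, FN=1+1+1+1=4 → 28/32 = 0.8750
Macro-recall = mean = (0.4500 + 0.4118 + 0.6038 + 0.6897 + 0.8750) / 5 = 0.606

0.606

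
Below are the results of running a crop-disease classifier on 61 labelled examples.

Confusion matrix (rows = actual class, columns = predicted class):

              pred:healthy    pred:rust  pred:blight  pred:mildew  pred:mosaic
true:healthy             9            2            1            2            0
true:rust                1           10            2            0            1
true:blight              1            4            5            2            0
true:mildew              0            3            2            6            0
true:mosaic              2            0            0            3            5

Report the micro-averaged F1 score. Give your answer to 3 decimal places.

0.574

Micro-averaging pools counts across classes: ΣTP=35, ΣFP=26, ΣFN=26.
Micro-F1 score = 2·TP/(2·TP+FP+FN) on pooled counts = 0.574 (equals overall accuracy in single-label multiclass).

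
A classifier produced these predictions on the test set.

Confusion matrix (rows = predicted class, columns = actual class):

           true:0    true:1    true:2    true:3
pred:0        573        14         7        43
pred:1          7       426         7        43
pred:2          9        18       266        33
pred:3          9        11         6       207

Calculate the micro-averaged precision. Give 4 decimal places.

Micro-averaging pools counts across classes: ΣTP=1472, ΣFP=207, ΣFN=207.
Micro-precision = TP/(TP+FP) on pooled counts = 0.8767 (equals overall accuracy in single-label multiclass).

0.8767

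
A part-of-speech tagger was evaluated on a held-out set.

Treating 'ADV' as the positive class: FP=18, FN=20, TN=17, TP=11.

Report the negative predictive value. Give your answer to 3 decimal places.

0.459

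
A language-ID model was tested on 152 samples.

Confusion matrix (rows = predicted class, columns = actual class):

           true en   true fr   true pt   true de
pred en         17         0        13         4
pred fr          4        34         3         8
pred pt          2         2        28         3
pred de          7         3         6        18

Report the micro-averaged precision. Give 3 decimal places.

0.638

Micro-averaging pools counts across classes: ΣTP=97, ΣFP=55, ΣFN=55.
Micro-precision = TP/(TP+FP) on pooled counts = 0.638 (equals overall accuracy in single-label multiclass).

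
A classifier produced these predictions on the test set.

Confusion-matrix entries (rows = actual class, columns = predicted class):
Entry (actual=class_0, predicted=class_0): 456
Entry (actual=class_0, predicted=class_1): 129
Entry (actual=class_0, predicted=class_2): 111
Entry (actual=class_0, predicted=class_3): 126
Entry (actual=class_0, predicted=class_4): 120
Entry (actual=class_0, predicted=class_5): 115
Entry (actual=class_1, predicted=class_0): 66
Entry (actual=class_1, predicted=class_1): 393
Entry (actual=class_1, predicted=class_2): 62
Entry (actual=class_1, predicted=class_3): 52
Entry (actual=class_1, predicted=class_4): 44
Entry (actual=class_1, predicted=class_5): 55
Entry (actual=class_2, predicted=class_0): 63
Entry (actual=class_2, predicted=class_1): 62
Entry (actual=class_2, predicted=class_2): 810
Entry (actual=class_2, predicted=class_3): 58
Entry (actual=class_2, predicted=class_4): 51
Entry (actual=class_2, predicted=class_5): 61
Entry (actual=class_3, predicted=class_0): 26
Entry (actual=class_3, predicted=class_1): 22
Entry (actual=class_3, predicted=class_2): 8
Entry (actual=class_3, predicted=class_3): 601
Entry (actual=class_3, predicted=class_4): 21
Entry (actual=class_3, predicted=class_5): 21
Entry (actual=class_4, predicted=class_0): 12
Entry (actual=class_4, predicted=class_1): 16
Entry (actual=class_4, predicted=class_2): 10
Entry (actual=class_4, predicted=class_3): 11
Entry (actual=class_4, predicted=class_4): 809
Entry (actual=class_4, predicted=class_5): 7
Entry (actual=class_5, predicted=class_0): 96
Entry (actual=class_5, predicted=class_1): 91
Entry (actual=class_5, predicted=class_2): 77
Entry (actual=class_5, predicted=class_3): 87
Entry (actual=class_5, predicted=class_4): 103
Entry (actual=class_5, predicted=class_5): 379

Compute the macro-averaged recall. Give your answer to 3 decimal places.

Per-class recall (TP/(TP+FN)):
  class_0: TP=456, FN=129+111+126+120+115=601 → 456/1057 = 0.4314
  class_1: TP=393, FN=66+62+52+44+55=279 → 393/672 = 0.5848
  class_2: TP=810, FN=63+62+58+51+61=295 → 810/1105 = 0.7330
  class_3: TP=601, FN=26+22+8+21+21=98 → 601/699 = 0.8598
  class_4: TP=809, FN=12+16+10+11+7=56 → 809/865 = 0.9353
  class_5: TP=379, FN=96+91+77+87+103=454 → 379/833 = 0.4550
Macro-recall = mean = (0.4314 + 0.5848 + 0.7330 + 0.8598 + 0.9353 + 0.4550) / 6 = 0.667

0.667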